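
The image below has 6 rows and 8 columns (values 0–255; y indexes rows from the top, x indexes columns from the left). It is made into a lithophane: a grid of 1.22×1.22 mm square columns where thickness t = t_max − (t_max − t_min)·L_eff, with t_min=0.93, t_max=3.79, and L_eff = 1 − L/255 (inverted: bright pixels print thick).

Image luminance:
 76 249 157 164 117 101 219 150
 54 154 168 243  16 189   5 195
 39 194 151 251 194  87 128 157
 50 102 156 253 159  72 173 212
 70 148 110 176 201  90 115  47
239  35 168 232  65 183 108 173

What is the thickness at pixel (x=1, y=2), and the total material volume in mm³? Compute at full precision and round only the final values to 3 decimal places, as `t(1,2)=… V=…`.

span = t_max - t_min = 3.79 - 0.93 = 2.860
L(1,2) = 194, L_eff = 1 - 194/255 = 0.239216 (inverted)
t(1,2) = 3.79 - 2.860·0.239216 = 3.106
Σt over all 6·8 pixels = 102723/850 ≈ 120.8505882
V = pitch²·Σt = 1.22²·102723/850 = 179.874

t(1,2)=3.106 V=179.874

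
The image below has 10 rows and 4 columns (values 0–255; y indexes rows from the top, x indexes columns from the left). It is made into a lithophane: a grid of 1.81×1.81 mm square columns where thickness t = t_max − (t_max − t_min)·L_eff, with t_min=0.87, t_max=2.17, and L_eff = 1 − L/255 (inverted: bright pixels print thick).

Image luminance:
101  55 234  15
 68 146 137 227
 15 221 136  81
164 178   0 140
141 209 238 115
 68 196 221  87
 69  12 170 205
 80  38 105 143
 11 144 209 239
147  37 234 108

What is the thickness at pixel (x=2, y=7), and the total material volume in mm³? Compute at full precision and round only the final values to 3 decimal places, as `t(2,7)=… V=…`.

t(2,7)=1.405 V=199.922

span = t_max - t_min = 2.17 - 0.87 = 1.300
L(2,7) = 105, L_eff = 1 - 105/255 = 0.588235 (inverted)
t(2,7) = 2.17 - 1.300·0.588235 = 1.405
Σt over all 10·4 pixels = 77806/1275 ≈ 61.0243137
V = pitch²·Σt = 1.81²·77806/1275 = 199.922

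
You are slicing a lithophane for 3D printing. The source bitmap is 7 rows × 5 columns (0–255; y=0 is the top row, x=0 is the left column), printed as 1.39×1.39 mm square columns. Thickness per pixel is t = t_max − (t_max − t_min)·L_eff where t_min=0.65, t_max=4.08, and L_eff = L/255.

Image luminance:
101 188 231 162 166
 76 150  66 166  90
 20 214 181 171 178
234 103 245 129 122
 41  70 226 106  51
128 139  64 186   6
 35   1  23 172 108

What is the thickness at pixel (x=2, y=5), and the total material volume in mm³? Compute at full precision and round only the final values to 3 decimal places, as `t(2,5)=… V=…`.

t(2,5)=3.219 V=162.879

span = t_max - t_min = 4.08 - 0.65 = 3.430
L(2,5) = 64, L_eff = 64/255 = 0.250980
t(2,5) = 4.08 - 3.430·0.250980 = 3.219
Σt over all 7·5 pixels = 2149693/25500 ≈ 84.3016863
V = pitch²·Σt = 1.39²·2149693/25500 = 162.879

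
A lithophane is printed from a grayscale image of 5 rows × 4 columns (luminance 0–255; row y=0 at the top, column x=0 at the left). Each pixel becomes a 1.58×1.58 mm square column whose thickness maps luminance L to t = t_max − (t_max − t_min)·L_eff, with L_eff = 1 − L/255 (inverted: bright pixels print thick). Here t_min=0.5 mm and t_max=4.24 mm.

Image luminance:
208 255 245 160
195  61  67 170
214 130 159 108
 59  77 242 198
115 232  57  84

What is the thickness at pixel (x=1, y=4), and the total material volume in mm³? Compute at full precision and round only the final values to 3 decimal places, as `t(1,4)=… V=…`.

t(1,4)=3.903 V=136.124

span = t_max - t_min = 4.24 - 0.5 = 3.740
L(1,4) = 232, L_eff = 1 - 232/255 = 0.090196 (inverted)
t(1,4) = 4.24 - 3.740·0.090196 = 3.903
Σt over all 5·4 pixels = 54.528
V = pitch²·Σt = 1.58²·54.528 = 136.124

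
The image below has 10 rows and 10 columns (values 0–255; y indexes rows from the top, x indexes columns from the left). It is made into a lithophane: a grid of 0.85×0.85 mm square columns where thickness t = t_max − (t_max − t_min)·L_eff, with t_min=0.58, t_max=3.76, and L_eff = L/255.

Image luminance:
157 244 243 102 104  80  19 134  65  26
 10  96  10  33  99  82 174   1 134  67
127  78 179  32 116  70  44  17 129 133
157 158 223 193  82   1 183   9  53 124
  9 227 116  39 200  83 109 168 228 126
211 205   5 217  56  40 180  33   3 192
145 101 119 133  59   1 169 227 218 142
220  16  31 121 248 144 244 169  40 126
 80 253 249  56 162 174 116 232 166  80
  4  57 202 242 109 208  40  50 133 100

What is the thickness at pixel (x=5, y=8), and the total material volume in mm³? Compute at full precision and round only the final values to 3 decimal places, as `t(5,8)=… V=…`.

t(5,8)=1.590 V=165.153

span = t_max - t_min = 3.76 - 0.58 = 3.180
L(5,8) = 174, L_eff = 174/255 = 0.682353
t(5,8) = 3.76 - 3.180·0.682353 = 1.590
Σt over all 10·10 pixels = 971487/4250 ≈ 228.5851765
V = pitch²·Σt = 0.85²·971487/4250 = 165.153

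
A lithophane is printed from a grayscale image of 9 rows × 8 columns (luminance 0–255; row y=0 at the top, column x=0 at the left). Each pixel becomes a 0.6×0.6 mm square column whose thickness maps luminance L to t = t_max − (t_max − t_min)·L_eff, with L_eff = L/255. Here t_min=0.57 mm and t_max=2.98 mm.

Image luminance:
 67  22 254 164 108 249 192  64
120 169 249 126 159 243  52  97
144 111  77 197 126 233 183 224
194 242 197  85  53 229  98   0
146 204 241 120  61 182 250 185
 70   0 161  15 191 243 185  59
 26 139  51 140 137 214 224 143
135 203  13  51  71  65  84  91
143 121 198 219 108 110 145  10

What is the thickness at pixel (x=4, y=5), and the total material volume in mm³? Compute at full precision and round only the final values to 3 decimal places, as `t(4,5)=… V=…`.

t(4,5)=1.175 V=43.620

span = t_max - t_min = 2.98 - 0.57 = 2.410
L(4,5) = 191, L_eff = 191/255 = 0.749020
t(4,5) = 2.98 - 2.410·0.749020 = 1.175
Σt over all 9·8 pixels = 514953/4250 ≈ 121.1654118
V = pitch²·Σt = 0.6²·514953/4250 = 43.620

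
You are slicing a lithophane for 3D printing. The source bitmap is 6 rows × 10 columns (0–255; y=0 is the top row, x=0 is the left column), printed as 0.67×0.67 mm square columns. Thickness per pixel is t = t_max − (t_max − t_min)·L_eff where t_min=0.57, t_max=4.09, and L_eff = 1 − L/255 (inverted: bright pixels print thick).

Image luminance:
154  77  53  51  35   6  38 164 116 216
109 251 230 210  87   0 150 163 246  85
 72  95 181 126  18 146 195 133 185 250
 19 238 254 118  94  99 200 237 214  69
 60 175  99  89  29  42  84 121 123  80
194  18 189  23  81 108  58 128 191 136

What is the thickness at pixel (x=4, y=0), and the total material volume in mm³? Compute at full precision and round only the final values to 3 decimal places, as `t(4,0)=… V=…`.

span = t_max - t_min = 4.09 - 0.57 = 3.520
L(4,0) = 35, L_eff = 1 - 35/255 = 0.862745 (inverted)
t(4,0) = 4.09 - 3.520·0.862745 = 1.053
Σt over all 6·10 pixels = 51193/375 ≈ 136.5146667
V = pitch²·Σt = 0.67²·51193/375 = 61.281

t(4,0)=1.053 V=61.281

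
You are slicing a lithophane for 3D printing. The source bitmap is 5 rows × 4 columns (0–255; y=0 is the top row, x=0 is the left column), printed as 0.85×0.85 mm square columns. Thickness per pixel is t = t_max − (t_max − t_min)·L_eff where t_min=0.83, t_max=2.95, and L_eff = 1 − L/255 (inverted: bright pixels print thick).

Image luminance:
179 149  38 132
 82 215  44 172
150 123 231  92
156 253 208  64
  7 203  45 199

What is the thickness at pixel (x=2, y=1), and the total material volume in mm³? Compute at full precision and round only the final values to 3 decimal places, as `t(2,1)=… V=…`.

t(2,1)=1.196 V=28.464

span = t_max - t_min = 2.95 - 0.83 = 2.120
L(2,1) = 44, L_eff = 1 - 44/255 = 0.827451 (inverted)
t(2,1) = 2.95 - 2.120·0.827451 = 1.196
Σt over all 5·4 pixels = 83717/2125 ≈ 39.3962353
V = pitch²·Σt = 0.85²·83717/2125 = 28.464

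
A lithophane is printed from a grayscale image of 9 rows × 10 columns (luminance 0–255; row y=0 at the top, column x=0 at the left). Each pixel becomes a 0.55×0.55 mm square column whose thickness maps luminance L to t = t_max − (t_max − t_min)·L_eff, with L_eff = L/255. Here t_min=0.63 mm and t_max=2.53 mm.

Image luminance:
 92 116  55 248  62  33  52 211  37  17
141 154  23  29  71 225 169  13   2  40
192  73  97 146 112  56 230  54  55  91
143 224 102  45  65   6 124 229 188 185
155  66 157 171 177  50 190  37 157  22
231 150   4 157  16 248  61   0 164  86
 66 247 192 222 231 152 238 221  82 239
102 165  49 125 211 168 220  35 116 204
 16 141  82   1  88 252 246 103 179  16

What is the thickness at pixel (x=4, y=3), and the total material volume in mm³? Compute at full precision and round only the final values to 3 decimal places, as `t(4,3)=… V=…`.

span = t_max - t_min = 2.53 - 0.63 = 1.900
L(4,3) = 65, L_eff = 65/255 = 0.254902
t(4,3) = 2.53 - 1.900·0.254902 = 2.046
Σt over all 9·10 pixels = 7465/51 ≈ 146.3725490
V = pitch²·Σt = 0.55²·7465/51 = 44.278

t(4,3)=2.046 V=44.278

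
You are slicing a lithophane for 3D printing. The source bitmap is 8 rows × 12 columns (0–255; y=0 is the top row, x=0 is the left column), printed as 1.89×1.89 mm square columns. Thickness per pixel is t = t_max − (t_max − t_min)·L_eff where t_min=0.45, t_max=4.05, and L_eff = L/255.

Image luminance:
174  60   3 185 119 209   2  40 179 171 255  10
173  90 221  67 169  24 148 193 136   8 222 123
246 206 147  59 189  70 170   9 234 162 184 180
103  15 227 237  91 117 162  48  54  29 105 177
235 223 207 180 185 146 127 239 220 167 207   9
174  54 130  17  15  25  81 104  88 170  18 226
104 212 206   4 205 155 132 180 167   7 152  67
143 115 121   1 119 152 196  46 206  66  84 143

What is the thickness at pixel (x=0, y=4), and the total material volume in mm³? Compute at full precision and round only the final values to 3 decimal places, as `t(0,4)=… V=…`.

span = t_max - t_min = 4.05 - 0.45 = 3.600
L(0,4) = 235, L_eff = 235/255 = 0.921569
t(0,4) = 4.05 - 3.600·0.921569 = 0.732
Σt over all 8·12 pixels = 90648/425 ≈ 213.2894118
V = pitch²·Σt = 1.89²·90648/425 = 761.891

t(0,4)=0.732 V=761.891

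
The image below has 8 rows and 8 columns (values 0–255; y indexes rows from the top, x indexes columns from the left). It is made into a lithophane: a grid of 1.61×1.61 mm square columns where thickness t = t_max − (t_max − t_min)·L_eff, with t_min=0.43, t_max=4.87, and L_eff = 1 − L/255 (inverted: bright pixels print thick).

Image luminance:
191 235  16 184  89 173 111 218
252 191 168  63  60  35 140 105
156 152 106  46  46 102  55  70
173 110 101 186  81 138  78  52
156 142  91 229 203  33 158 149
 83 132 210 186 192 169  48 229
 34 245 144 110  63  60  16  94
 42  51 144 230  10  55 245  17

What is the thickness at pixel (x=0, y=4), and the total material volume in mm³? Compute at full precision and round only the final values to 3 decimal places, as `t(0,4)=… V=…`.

span = t_max - t_min = 4.87 - 0.43 = 4.440
L(0,4) = 156, L_eff = 1 - 156/255 = 0.388235 (inverted)
t(0,4) = 4.87 - 4.440·0.388235 = 3.146
Σt over all 8·8 pixels = 349041/2125 ≈ 164.2545882
V = pitch²·Σt = 1.61²·349041/2125 = 425.764

t(0,4)=3.146 V=425.764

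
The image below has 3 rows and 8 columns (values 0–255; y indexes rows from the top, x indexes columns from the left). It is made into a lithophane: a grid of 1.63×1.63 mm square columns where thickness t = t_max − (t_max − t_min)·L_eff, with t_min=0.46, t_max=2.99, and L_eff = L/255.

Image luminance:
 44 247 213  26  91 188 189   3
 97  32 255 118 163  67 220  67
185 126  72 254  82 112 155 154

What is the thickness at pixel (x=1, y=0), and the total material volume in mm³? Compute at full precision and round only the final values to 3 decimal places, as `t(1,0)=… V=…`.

t(1,0)=0.539 V=107.360

span = t_max - t_min = 2.99 - 0.46 = 2.530
L(1,0) = 247, L_eff = 247/255 = 0.968627
t(1,0) = 2.99 - 2.530·0.968627 = 0.539
Σt over all 3·8 pixels = 10304/255 ≈ 40.4078431
V = pitch²·Σt = 1.63²·10304/255 = 107.360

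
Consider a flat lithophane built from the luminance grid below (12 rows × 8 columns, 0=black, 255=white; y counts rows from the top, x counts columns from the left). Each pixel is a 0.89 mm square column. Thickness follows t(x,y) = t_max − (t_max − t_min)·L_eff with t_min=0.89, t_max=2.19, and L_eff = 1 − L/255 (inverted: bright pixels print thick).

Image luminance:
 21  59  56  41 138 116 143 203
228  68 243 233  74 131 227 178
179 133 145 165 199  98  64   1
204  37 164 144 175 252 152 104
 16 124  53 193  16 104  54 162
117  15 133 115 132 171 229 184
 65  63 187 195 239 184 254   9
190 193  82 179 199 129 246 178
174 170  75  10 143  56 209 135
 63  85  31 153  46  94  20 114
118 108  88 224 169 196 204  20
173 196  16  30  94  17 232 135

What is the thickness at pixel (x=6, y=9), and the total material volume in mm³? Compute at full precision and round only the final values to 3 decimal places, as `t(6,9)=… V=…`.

t(6,9)=0.992 V=117.682

span = t_max - t_min = 2.19 - 0.89 = 1.300
L(6,9) = 20, L_eff = 1 - 20/255 = 0.921569 (inverted)
t(6,9) = 2.19 - 1.300·0.921569 = 0.992
Σt over all 12·8 pixels = 378851/2550 ≈ 148.5690196
V = pitch²·Σt = 0.89²·378851/2550 = 117.682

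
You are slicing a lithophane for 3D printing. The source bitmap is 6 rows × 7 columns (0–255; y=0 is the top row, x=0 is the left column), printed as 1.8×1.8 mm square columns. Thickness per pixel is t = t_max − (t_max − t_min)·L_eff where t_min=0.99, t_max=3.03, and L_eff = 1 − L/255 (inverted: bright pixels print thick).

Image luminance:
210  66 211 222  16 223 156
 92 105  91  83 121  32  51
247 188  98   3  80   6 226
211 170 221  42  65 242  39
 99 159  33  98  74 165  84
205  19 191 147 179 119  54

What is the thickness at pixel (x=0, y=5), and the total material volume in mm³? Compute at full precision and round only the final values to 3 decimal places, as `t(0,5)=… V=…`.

span = t_max - t_min = 3.03 - 0.99 = 2.040
L(0,5) = 205, L_eff = 1 - 205/255 = 0.196078 (inverted)
t(0,5) = 3.03 - 2.040·0.196078 = 2.630
Σt over all 6·7 pixels = 82.724
V = pitch²·Σt = 1.8²·82.724 = 268.026

t(0,5)=2.630 V=268.026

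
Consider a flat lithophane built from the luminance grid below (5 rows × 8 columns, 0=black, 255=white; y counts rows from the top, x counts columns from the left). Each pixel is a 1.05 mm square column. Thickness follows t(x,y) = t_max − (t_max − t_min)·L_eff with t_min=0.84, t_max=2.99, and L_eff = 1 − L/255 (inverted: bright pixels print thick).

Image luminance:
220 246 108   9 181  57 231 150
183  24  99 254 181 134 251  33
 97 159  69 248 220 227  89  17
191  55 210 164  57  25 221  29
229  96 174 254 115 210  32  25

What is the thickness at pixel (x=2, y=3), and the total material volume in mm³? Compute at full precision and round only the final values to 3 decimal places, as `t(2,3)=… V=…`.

t(2,3)=2.611 V=88.858

span = t_max - t_min = 2.99 - 0.84 = 2.150
L(2,3) = 210, L_eff = 1 - 210/255 = 0.176471 (inverted)
t(2,3) = 2.99 - 2.150·0.176471 = 2.611
Σt over all 5·8 pixels = 68507/850 ≈ 80.5964706
V = pitch²·Σt = 1.05²·68507/850 = 88.858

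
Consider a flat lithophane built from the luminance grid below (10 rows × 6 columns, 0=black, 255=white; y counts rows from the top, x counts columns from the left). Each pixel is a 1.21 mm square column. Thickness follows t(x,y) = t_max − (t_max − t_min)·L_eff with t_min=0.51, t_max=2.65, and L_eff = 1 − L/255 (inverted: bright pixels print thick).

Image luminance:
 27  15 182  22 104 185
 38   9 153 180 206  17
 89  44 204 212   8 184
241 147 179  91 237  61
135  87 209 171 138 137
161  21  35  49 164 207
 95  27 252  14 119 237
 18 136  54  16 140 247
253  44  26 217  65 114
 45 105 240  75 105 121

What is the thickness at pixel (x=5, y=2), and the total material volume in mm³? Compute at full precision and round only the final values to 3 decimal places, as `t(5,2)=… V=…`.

span = t_max - t_min = 2.65 - 0.51 = 2.140
L(5,2) = 184, L_eff = 1 - 184/255 = 0.278431 (inverted)
t(5,2) = 2.65 - 2.140·0.278431 = 2.054
Σt over all 10·6 pixels = 575674/6375 ≈ 90.3018039
V = pitch²·Σt = 1.21²·575674/6375 = 132.211

t(5,2)=2.054 V=132.211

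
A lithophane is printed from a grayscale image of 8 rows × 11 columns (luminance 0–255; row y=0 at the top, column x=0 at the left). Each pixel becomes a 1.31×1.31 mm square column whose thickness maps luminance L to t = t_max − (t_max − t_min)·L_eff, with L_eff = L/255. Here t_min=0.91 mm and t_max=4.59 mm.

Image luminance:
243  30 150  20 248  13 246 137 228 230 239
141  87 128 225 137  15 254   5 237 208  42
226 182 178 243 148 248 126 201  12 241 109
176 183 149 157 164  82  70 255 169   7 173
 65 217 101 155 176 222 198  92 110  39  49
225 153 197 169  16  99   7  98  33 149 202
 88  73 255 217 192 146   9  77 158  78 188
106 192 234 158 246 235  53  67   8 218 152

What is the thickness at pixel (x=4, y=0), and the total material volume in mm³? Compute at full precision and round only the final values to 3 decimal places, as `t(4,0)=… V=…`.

t(4,0)=1.011 V=379.039

span = t_max - t_min = 4.59 - 0.91 = 3.680
L(4,0) = 248, L_eff = 248/255 = 0.972549
t(4,0) = 4.59 - 3.680·0.972549 = 1.011
Σt over all 8·11 pixels = 469354/2125 ≈ 220.8724706
V = pitch²·Σt = 1.31²·469354/2125 = 379.039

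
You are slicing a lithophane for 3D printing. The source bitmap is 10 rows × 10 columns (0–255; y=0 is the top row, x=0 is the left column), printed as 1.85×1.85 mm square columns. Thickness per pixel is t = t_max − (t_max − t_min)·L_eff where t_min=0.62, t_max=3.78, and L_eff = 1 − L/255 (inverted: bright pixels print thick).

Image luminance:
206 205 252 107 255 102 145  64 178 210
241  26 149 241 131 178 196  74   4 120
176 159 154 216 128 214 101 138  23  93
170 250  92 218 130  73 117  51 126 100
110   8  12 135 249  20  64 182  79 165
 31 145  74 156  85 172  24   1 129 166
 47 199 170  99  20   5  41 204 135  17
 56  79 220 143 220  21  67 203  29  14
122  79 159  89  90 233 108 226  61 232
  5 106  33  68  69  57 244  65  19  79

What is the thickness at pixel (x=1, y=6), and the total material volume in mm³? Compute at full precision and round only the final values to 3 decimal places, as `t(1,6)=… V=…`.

span = t_max - t_min = 3.78 - 0.62 = 3.160
L(1,6) = 199, L_eff = 1 - 199/255 = 0.219608 (inverted)
t(1,6) = 3.78 - 3.160·0.219608 = 3.086
Σt over all 10·10 pixels = 1339537/6375 ≈ 210.1234510
V = pitch²·Σt = 1.85²·1339537/6375 = 719.148

t(1,6)=3.086 V=719.148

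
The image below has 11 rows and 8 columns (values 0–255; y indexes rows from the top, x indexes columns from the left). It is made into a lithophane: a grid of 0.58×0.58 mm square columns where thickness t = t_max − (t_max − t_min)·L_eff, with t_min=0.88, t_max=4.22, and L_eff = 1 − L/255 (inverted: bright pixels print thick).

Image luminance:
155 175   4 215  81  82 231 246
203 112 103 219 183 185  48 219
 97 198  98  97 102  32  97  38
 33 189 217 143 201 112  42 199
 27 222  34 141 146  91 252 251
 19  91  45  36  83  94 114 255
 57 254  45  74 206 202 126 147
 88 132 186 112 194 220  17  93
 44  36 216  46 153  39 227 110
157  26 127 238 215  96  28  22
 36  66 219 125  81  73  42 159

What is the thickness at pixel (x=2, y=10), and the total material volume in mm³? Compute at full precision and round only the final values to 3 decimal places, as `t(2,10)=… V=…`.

span = t_max - t_min = 4.22 - 0.88 = 3.340
L(2,10) = 219, L_eff = 1 - 219/255 = 0.141176 (inverted)
t(2,10) = 4.22 - 3.340·0.141176 = 3.748
Σt over all 11·8 pixels = 2822857/12750 ≈ 221.4005490
V = pitch²·Σt = 0.58²·2822857/12750 = 74.479

t(2,10)=3.748 V=74.479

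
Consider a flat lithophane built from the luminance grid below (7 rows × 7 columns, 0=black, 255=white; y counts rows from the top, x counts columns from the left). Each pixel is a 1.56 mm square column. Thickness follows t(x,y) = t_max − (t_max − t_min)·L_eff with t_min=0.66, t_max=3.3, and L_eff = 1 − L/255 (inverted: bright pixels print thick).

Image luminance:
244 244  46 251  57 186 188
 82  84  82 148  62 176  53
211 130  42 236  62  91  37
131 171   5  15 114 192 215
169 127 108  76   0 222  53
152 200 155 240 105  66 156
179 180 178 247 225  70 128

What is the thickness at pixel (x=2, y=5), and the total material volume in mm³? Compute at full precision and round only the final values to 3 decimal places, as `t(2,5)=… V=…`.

t(2,5)=2.265 V=244.762

span = t_max - t_min = 3.3 - 0.66 = 2.640
L(2,5) = 155, L_eff = 1 - 155/255 = 0.392157 (inverted)
t(2,5) = 3.3 - 2.640·0.392157 = 2.265
Σt over all 7·7 pixels = 427449/4250 ≈ 100.5762353
V = pitch²·Σt = 1.56²·427449/4250 = 244.762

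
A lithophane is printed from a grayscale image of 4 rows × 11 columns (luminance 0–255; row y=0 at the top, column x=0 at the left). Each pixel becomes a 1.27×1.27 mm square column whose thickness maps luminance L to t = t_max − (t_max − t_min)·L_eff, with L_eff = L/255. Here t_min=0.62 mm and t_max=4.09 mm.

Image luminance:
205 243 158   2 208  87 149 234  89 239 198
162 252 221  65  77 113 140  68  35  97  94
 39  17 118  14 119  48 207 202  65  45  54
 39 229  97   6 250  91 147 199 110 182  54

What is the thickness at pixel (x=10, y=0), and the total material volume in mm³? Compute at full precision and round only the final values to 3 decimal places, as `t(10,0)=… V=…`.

t(10,0)=1.396 V=170.245

span = t_max - t_min = 4.09 - 0.62 = 3.470
L(10,0) = 198, L_eff = 198/255 = 0.776471
t(10,0) = 4.09 - 3.470·0.776471 = 1.396
Σt over all 4·11 pixels = 672896/6375 ≈ 105.5523137
V = pitch²·Σt = 1.27²·672896/6375 = 170.245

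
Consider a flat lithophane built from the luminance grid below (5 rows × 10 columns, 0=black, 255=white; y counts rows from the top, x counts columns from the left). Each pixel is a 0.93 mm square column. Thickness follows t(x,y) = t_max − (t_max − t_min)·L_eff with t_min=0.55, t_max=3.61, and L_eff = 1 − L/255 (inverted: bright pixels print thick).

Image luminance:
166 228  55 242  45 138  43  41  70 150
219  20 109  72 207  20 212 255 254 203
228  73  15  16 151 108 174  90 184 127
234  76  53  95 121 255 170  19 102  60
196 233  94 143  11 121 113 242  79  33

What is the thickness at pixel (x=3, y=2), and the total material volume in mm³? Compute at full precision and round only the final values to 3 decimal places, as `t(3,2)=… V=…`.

t(3,2)=0.742 V=89.846

span = t_max - t_min = 3.61 - 0.55 = 3.060
L(3,2) = 16, L_eff = 1 - 16/255 = 0.937255 (inverted)
t(3,2) = 3.61 - 3.060·0.937255 = 0.742
Σt over all 5·10 pixels = 103.88
V = pitch²·Σt = 0.93²·103.88 = 89.846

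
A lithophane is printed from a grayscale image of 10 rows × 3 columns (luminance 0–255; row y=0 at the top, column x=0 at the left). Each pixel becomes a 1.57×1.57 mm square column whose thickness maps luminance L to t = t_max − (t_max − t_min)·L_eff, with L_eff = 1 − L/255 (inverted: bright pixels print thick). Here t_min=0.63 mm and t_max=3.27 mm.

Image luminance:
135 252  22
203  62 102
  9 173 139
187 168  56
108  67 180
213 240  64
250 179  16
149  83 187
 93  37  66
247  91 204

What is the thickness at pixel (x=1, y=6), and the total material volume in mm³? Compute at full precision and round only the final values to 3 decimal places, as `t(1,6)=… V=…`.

t(1,6)=2.483 V=148.203

span = t_max - t_min = 3.27 - 0.63 = 2.640
L(1,6) = 179, L_eff = 1 - 179/255 = 0.298039 (inverted)
t(1,6) = 3.27 - 2.640·0.298039 = 2.483
Σt over all 10·3 pixels = 255533/4250 ≈ 60.1254118
V = pitch²·Σt = 1.57²·255533/4250 = 148.203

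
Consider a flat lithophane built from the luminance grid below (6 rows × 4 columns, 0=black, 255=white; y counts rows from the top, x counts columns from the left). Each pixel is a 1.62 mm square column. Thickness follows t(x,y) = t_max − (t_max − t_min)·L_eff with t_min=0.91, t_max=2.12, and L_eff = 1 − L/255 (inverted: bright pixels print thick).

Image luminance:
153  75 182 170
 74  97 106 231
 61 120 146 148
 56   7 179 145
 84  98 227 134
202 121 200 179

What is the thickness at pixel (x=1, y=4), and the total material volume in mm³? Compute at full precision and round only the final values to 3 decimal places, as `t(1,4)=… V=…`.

span = t_max - t_min = 2.12 - 0.91 = 1.210
L(1,4) = 98, L_eff = 1 - 98/255 = 0.615686 (inverted)
t(1,4) = 2.12 - 1.210·0.615686 = 1.375
Σt over all 6·4 pixels = 62901/1700 ≈ 37.0005882
V = pitch²·Σt = 1.62²·62901/1700 = 97.104

t(1,4)=1.375 V=97.104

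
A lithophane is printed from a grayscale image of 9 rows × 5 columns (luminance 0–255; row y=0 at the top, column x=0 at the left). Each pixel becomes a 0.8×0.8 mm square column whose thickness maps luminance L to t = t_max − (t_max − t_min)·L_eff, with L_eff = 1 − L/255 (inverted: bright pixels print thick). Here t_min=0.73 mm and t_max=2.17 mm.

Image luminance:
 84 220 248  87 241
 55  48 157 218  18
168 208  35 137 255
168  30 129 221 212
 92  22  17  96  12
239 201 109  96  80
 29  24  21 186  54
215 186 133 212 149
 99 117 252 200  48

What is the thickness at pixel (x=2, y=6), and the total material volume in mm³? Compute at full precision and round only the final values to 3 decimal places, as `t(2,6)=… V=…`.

t(2,6)=0.849 V=42.087

span = t_max - t_min = 2.17 - 0.73 = 1.440
L(2,6) = 21, L_eff = 1 - 21/255 = 0.917647 (inverted)
t(2,6) = 2.17 - 1.440·0.917647 = 0.849
Σt over all 9·5 pixels = 558969/8500 ≈ 65.7610588
V = pitch²·Σt = 0.8²·558969/8500 = 42.087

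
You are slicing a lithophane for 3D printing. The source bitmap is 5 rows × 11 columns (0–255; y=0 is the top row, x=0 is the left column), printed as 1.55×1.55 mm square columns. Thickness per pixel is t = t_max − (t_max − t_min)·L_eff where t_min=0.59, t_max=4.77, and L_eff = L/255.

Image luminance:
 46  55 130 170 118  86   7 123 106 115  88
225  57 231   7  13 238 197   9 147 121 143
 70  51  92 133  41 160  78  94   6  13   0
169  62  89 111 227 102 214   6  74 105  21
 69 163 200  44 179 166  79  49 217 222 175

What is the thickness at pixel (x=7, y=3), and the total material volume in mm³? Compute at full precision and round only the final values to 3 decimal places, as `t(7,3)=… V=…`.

t(7,3)=4.672 V=397.429

span = t_max - t_min = 4.77 - 0.59 = 4.180
L(7,3) = 6, L_eff = 6/255 = 0.023529
t(7,3) = 4.77 - 4.180·0.023529 = 4.672
Σt over all 5·11 pixels = 1406097/8500 ≈ 165.4231765
V = pitch²·Σt = 1.55²·1406097/8500 = 397.429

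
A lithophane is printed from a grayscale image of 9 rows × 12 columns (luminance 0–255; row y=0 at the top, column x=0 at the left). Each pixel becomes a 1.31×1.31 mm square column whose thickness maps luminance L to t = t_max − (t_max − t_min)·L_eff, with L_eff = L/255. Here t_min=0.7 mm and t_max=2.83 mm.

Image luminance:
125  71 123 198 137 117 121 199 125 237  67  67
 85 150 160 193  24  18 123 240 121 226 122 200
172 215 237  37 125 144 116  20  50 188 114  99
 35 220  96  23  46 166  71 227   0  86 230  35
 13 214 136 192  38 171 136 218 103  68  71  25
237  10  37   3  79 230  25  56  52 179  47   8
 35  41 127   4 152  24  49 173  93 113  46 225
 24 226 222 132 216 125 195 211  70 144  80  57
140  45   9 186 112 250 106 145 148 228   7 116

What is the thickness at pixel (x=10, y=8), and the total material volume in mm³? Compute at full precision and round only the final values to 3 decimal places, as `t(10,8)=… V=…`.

span = t_max - t_min = 2.83 - 0.7 = 2.130
L(10,8) = 7, L_eff = 7/255 = 0.027451
t(10,8) = 2.83 - 2.130·0.027451 = 2.772
Σt over all 9·12 pixels = 340313/1700 ≈ 200.1841176
V = pitch²·Σt = 1.31²·340313/1700 = 343.536

t(10,8)=2.772 V=343.536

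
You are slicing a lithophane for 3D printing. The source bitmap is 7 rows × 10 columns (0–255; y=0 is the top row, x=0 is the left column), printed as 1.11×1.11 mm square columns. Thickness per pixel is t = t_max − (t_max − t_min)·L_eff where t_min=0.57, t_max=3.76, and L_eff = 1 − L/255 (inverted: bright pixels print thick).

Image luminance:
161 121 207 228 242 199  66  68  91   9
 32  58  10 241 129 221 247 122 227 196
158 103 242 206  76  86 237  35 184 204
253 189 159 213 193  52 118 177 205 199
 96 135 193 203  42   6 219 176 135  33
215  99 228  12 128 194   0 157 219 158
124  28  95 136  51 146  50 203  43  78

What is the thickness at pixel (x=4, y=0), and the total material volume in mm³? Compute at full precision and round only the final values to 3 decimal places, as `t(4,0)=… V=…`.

t(4,0)=3.597 V=199.687

span = t_max - t_min = 3.76 - 0.57 = 3.190
L(4,0) = 242, L_eff = 1 - 242/255 = 0.050980 (inverted)
t(4,0) = 3.76 - 3.190·0.050980 = 3.597
Σt over all 7·10 pixels = 1033201/6375 ≈ 162.0707451
V = pitch²·Σt = 1.11²·1033201/6375 = 199.687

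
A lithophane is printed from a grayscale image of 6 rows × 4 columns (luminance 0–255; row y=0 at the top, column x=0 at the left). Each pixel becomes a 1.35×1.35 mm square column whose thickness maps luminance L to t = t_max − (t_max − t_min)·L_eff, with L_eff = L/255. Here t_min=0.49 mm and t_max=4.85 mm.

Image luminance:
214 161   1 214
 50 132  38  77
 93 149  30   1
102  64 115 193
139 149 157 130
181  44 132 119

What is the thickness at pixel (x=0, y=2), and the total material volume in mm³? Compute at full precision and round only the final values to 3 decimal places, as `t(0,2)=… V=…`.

span = t_max - t_min = 4.85 - 0.49 = 4.360
L(0,2) = 93, L_eff = 93/255 = 0.364706
t(0,2) = 4.85 - 4.360·0.364706 = 3.260
Σt over all 6·4 pixels = 29959/425 ≈ 70.4917647
V = pitch²·Σt = 1.35²·29959/425 = 128.471

t(0,2)=3.260 V=128.471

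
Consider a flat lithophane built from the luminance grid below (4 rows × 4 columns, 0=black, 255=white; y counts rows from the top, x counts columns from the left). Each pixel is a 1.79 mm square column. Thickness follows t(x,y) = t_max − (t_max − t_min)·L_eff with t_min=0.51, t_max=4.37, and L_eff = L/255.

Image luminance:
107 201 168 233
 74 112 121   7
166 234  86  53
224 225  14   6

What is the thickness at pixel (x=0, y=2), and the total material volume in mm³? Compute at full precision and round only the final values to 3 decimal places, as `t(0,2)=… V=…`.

t(0,2)=1.857 V=125.525

span = t_max - t_min = 4.37 - 0.51 = 3.860
L(0,2) = 166, L_eff = 166/255 = 0.650980
t(0,2) = 4.37 - 3.860·0.650980 = 1.857
Σt over all 4·4 pixels = 166499/4250 ≈ 39.1762353
V = pitch²·Σt = 1.79²·166499/4250 = 125.525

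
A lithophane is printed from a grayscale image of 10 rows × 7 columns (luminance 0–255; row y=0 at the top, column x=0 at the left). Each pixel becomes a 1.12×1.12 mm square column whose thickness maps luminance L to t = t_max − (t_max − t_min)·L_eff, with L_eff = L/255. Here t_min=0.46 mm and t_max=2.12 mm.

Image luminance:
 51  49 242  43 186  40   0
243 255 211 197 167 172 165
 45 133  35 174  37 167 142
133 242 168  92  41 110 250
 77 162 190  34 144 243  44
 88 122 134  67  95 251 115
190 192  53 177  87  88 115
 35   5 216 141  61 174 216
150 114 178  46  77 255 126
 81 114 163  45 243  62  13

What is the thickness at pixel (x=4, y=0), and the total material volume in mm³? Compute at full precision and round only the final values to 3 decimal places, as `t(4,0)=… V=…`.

t(4,0)=0.909 V=112.880

span = t_max - t_min = 2.12 - 0.46 = 1.660
L(4,0) = 186, L_eff = 186/255 = 0.729412
t(4,0) = 2.12 - 1.660·0.729412 = 0.909
Σt over all 10·7 pixels = 382447/4250 ≈ 89.9875294
V = pitch²·Σt = 1.12²·382447/4250 = 112.880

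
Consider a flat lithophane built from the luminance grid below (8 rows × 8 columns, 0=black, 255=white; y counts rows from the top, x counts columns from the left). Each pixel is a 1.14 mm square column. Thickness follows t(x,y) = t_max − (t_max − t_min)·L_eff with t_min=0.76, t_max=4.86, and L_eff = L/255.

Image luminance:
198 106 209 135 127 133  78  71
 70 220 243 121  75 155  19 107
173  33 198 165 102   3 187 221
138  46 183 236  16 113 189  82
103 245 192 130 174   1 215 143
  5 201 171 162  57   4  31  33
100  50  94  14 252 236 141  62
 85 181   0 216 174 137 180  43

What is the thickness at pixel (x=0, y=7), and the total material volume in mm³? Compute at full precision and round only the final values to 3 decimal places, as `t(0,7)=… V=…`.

t(0,7)=3.493 V=237.398

span = t_max - t_min = 4.86 - 0.76 = 4.100
L(0,7) = 85, L_eff = 85/255 = 0.333333
t(0,7) = 4.86 - 4.100·0.333333 = 3.493
Σt over all 8·8 pixels = 232904/1275 ≈ 182.6698039
V = pitch²·Σt = 1.14²·232904/1275 = 237.398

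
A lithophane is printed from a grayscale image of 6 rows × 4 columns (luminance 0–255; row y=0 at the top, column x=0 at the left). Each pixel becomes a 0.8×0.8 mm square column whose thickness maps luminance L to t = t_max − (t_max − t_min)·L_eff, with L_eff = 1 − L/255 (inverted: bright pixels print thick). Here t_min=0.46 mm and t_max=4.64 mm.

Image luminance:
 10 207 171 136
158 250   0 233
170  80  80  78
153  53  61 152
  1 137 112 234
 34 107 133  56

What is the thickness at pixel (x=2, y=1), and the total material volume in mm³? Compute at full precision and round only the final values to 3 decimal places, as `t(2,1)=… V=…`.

t(2,1)=0.460 V=36.503

span = t_max - t_min = 4.64 - 0.46 = 4.180
L(2,1) = 0, L_eff = 1 - 0/255 = 1.000000 (inverted)
t(2,1) = 4.64 - 4.180·1.000000 = 0.460
Σt over all 6·4 pixels = 363607/6375 ≈ 57.0363922
V = pitch²·Σt = 0.8²·363607/6375 = 36.503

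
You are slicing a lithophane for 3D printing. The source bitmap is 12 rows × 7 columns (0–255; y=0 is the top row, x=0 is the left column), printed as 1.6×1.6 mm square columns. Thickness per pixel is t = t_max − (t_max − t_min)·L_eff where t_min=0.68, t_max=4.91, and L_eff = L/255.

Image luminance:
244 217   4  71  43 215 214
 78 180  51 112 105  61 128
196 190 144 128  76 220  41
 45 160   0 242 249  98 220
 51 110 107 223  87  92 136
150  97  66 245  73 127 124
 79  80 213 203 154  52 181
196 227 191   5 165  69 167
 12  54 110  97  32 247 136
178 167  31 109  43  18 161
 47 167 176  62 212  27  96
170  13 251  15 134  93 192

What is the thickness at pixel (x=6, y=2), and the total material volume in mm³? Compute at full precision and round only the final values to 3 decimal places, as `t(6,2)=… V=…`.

span = t_max - t_min = 4.91 - 0.68 = 4.230
L(6,2) = 41, L_eff = 41/255 = 0.160784
t(6,2) = 4.91 - 4.230·0.160784 = 4.230
Σt over all 12·7 pixels = 508002/2125 ≈ 239.0597647
V = pitch²·Σt = 1.6²·508002/2125 = 611.993

t(6,2)=4.230 V=611.993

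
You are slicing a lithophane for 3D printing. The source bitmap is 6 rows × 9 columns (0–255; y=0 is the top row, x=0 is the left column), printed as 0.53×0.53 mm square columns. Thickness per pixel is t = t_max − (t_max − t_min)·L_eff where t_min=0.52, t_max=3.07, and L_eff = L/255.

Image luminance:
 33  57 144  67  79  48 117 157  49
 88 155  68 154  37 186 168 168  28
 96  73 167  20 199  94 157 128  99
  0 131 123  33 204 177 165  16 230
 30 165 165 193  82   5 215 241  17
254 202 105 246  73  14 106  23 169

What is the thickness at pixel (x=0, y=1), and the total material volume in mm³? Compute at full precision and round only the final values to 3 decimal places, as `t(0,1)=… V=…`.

t(0,1)=2.190 V=29.096

span = t_max - t_min = 3.07 - 0.52 = 2.550
L(0,1) = 88, L_eff = 88/255 = 0.345098
t(0,1) = 3.07 - 2.550·0.345098 = 2.190
Σt over all 6·9 pixels = 103.58
V = pitch²·Σt = 0.53²·103.58 = 29.096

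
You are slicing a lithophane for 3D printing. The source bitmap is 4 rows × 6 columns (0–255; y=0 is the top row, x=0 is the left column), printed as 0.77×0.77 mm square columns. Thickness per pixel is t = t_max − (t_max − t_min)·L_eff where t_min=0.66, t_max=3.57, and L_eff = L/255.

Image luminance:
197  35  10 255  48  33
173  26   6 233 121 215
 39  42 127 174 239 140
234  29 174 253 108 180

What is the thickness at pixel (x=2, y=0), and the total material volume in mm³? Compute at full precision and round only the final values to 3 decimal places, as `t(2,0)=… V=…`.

span = t_max - t_min = 3.57 - 0.66 = 2.910
L(2,0) = 10, L_eff = 10/255 = 0.039216
t(2,0) = 3.57 - 2.910·0.039216 = 3.456
Σt over all 4·6 pixels = 428453/8500 ≈ 50.4062353
V = pitch²·Σt = 0.77²·428453/8500 = 29.886

t(2,0)=3.456 V=29.886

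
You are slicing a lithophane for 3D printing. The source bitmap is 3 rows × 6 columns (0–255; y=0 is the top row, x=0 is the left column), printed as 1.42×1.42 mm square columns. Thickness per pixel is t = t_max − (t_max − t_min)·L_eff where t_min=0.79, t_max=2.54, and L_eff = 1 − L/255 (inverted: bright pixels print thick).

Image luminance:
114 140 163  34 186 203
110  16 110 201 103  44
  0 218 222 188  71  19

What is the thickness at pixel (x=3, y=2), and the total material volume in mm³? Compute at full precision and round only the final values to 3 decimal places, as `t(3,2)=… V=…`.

span = t_max - t_min = 2.54 - 0.79 = 1.750
L(3,2) = 188, L_eff = 1 - 188/255 = 0.262745 (inverted)
t(3,2) = 2.54 - 1.750·0.262745 = 2.080
Σt over all 3·6 pixels = 28.92
V = pitch²·Σt = 1.42²·28.92 = 58.314

t(3,2)=2.080 V=58.314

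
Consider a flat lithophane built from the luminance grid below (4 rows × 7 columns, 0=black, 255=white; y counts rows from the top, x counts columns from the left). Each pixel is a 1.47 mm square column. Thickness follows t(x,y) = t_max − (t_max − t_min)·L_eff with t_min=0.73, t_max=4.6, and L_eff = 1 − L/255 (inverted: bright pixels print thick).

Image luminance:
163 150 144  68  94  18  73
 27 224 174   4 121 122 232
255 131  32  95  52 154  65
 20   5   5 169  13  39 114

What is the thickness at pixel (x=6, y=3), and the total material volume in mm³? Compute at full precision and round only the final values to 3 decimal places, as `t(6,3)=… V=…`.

t(6,3)=2.460 V=134.781

span = t_max - t_min = 4.6 - 0.73 = 3.870
L(6,3) = 114, L_eff = 1 - 114/255 = 0.552941 (inverted)
t(6,3) = 4.6 - 3.870·0.552941 = 2.460
Σt over all 4·7 pixels = 530167/8500 ≈ 62.3725882
V = pitch²·Σt = 1.47²·530167/8500 = 134.781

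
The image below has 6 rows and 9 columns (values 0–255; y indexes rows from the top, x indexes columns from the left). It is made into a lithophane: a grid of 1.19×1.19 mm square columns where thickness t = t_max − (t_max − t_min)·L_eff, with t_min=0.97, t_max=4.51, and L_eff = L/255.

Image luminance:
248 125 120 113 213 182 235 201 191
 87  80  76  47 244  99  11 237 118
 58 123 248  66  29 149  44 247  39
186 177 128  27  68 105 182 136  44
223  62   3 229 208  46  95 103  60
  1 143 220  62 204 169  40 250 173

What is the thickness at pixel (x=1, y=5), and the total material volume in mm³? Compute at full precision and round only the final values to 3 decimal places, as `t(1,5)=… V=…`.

span = t_max - t_min = 4.51 - 0.97 = 3.540
L(1,5) = 143, L_eff = 143/255 = 0.560784
t(1,5) = 4.51 - 3.540·0.560784 = 2.525
Σt over all 6·9 pixels = 623579/4250 ≈ 146.7244706
V = pitch²·Σt = 1.19²·623579/4250 = 207.777

t(1,5)=2.525 V=207.777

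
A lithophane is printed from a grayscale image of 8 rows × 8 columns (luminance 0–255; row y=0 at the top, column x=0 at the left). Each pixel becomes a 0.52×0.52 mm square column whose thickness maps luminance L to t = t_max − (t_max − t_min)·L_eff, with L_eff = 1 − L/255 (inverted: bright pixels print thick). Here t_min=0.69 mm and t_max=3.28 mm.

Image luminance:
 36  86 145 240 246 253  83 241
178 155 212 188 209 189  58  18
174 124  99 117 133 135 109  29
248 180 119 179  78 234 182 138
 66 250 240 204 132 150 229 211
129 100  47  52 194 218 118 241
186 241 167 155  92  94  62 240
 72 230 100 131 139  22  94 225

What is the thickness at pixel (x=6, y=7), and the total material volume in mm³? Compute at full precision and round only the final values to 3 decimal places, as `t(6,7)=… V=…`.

t(6,7)=1.645 V=38.433

span = t_max - t_min = 3.28 - 0.69 = 2.590
L(6,7) = 94, L_eff = 1 - 94/255 = 0.631373 (inverted)
t(6,7) = 3.28 - 2.590·0.631373 = 1.645
Σt over all 8·8 pixels = 1812197/12750 ≈ 142.1330980
V = pitch²·Σt = 0.52²·1812197/12750 = 38.433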